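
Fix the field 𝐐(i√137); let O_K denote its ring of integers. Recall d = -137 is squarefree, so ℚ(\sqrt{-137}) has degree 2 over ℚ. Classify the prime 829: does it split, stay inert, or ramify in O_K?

Since -137 ≢ 1 mod 4, the ring of integers is ℤ[√-137] with discriminant 4·(-137) = -548.
829 ∤ -548, so 829 is unramified.
Euler's criterion: (-137)^414 mod 829 = 1. Thus (-137|829) = 1.
d is a quadratic residue mod p, hence 829 splits in O_K.

split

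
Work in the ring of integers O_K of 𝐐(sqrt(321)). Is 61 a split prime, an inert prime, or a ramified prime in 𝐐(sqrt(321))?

321 mod 4 = 1, hence disc K = 321 and O_K = ℤ[(1+√321)/2].
61 ∤ 321, so 61 is unramified.
(321/61) = 16^30 mod 61 = 1, giving Legendre symbol 1.
(321/61) = 1, so 61 splits.

split — (61) = 𝔭₁𝔭₂ with 𝔭₁ ≠ 𝔭₂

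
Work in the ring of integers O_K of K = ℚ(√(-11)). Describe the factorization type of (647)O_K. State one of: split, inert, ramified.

p splits

-11 mod 4 = 1, hence disc K = -11 and O_K = ℤ[(1+√-11)/2].
disc(K) = -11 is not divisible by 647; 647 is unramified.
(-11/647) = 636^323 mod 647 = 1, giving Legendre symbol 1.
(-11/647) = 1, so 647 splits.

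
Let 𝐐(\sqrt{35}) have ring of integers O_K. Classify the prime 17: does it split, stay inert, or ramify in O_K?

p splits

35 mod 4 = 3, hence disc K = 4·35 = 140 and O_K = ℤ[√35].
Since gcd(17, 140) = 1 the prime 17 does not ramify.
(35/17) = 1^8 mod 17 = 1, giving Legendre symbol 1.
Legendre symbol 1 ⇒ 17 is split.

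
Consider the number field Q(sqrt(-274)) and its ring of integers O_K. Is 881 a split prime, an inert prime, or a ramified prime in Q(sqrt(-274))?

-274 mod 4 = 2, hence disc K = 4·(-274) = -1096 and O_K = ℤ[√-274].
881 ∤ -1096, so 881 is unramified.
Compute (-274/881) via Euler: 607^((881-1)/2) mod 881 = 1, so (-274/881) = 1.
(-274/881) = 1, so 881 splits.

881 splits in O_K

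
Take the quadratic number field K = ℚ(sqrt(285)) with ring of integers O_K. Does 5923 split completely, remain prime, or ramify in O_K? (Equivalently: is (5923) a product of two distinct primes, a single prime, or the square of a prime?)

split — (5923) = 𝔭₁𝔭₂ with 𝔭₁ ≠ 𝔭₂

Since 285 ≡ 1 mod 4, the ring of integers is ℤ[(1+√285)/2] with discriminant 285.
disc(K) = 285 is not divisible by 5923; 5923 is unramified.
(285/5923) = 285^2961 mod 5923 = 1, giving Legendre symbol 1.
Legendre symbol 1 ⇒ 5923 is split.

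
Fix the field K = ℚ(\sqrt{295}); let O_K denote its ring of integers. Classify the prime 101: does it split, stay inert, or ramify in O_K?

p is inert

295 mod 4 = 3, hence disc K = 4·295 = 1180 and O_K = ℤ[√295].
101 ∤ 1180, so 101 is unramified.
Legendre symbol by Euler's criterion: (295/101) ≡ 295^50 ≡ 100 (mod 101), i.e. (295/101) = -1.
(295/101) = -1, so 101 is inert.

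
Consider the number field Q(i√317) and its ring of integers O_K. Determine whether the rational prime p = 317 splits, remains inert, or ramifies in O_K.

Since -317 ≢ 1 mod 4, the ring of integers is ℤ[√-317] with discriminant 4·(-317) = -1268.
disc(K) = -1268 = 317·(-4), so p = 317 is ramified.

ramified — (317) = 𝔭²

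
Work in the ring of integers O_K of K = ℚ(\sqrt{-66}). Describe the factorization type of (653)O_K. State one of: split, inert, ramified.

Since -66 ≢ 1 mod 4, the ring of integers is ℤ[√-66] with discriminant 4·(-66) = -264.
Since gcd(653, -264) = 1 the prime 653 does not ramify.
(-66/653) = 587^326 mod 653 = 1, giving Legendre symbol 1.
Legendre symbol 1 ⇒ 653 is split.

split — (653) = 𝔭₁𝔭₂ with 𝔭₁ ≠ 𝔭₂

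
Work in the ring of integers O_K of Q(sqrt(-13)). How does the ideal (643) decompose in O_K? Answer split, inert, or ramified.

Since -13 ≢ 1 mod 4, the ring of integers is ℤ[√-13] with discriminant 4·(-13) = -52.
Since gcd(643, -52) = 1 the prime 643 does not ramify.
Euler's criterion: (-13)^321 mod 643 = 1. Thus (-13|643) = 1.
d is a quadratic residue mod p, hence 643 splits in O_K.

split — (643) = 𝔭₁𝔭₂ with 𝔭₁ ≠ 𝔭₂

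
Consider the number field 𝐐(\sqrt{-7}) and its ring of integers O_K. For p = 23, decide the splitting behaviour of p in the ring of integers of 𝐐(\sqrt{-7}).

split — (23) = 𝔭₁𝔭₂ with 𝔭₁ ≠ 𝔭₂

-7 mod 4 = 1, hence disc K = -7 and O_K = ℤ[(1+√-7)/2].
23 ∤ -7, so 23 is unramified.
(-7/23) = 16^11 mod 23 = 1, giving Legendre symbol 1.
d is a quadratic residue mod p, hence 23 splits in O_K.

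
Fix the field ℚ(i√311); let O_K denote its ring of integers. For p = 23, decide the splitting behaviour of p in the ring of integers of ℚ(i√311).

remains prime (inert)

-311 mod 4 = 1, hence disc K = -311 and O_K = ℤ[(1+√-311)/2].
23 ∤ -311, so 23 is unramified.
(-311/23) = 11^11 mod 23 = 22, giving Legendre symbol -1.
d is a non-residue mod p, hence 23 remains inert in O_K.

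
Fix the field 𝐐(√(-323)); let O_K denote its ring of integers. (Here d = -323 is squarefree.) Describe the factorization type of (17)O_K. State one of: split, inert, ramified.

Since -323 ≡ 1 mod 4, the ring of integers is ℤ[(1+√-323)/2] with discriminant -323.
17 divides disc(K) = -323, so 17 ramifies.

17 is ramified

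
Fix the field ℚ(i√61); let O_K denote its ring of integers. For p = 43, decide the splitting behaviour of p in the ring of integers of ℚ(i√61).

43 splits in O_K

d = -61 ≡ 3 (mod 4), so O_K = ℤ[√-61] and disc(K) = 4d = -244.
Since gcd(43, -244) = 1 the prime 43 does not ramify.
Euler's criterion: (-61)^21 mod 43 = 1. Thus (-61|43) = 1.
d is a quadratic residue mod p, hence 43 splits in O_K.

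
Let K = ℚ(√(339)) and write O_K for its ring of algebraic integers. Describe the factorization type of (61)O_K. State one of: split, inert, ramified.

p splits

Since 339 ≢ 1 mod 4, the ring of integers is ℤ[√339] with discriminant 4·339 = 1356.
disc(K) = 1356 is not divisible by 61; 61 is unramified.
Compute (339/61) via Euler: 34^((61-1)/2) mod 61 = 1, so (339/61) = 1.
(339/61) = 1, so 61 splits.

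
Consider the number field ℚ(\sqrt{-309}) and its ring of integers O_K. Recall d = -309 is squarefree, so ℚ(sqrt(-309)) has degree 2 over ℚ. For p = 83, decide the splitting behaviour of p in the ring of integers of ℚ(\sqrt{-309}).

-309 mod 4 = 3, hence disc K = 4·(-309) = -1236 and O_K = ℤ[√-309].
83 ∤ -1236, so 83 is unramified.
Legendre symbol by Euler's criterion: (-309/83) ≡ (-309)^41 ≡ 1 (mod 83), i.e. (-309/83) = 1.
(-309/83) = 1, so 83 splits.

split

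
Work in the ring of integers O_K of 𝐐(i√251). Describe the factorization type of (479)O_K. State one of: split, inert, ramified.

Since -251 ≡ 1 mod 4, the ring of integers is ℤ[(1+√-251)/2] with discriminant -251.
479 ∤ -251, so 479 is unramified.
Legendre symbol by Euler's criterion: (-251/479) ≡ (-251)^239 ≡ 478 (mod 479), i.e. (-251/479) = -1.
d is a non-residue mod p, hence 479 remains inert in O_K.

inert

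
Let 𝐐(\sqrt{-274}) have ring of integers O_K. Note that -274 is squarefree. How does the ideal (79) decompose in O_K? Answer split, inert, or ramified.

79 splits in O_K

d = -274 ≡ 2 (mod 4), so O_K = ℤ[√-274] and disc(K) = 4d = -1096.
79 ∤ -1096, so 79 is unramified.
Euler's criterion: (-274)^39 mod 79 = 1. Thus (-274|79) = 1.
Legendre symbol 1 ⇒ 79 is split.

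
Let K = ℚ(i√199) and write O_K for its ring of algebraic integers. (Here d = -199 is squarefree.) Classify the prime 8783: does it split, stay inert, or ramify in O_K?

d = -199 ≡ 1 (mod 4), so O_K = ℤ[(1+√-199)/2] and disc(K) = d = -199.
disc(K) = -199 is not divisible by 8783; 8783 is unramified.
Legendre symbol by Euler's criterion: (-199/8783) ≡ (-199)^4391 ≡ 8782 (mod 8783), i.e. (-199/8783) = -1.
Legendre symbol -1 ⇒ 8783 is inert.

8783 remains inert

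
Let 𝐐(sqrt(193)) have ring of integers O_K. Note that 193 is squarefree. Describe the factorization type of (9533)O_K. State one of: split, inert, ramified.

inert — (9533) stays prime in O_K

Since 193 ≡ 1 mod 4, the ring of integers is ℤ[(1+√193)/2] with discriminant 193.
9533 ∤ 193, so 9533 is unramified.
(193/9533) = 193^4766 mod 9533 = 9532, giving Legendre symbol -1.
(193/9533) = -1, so 9533 is inert.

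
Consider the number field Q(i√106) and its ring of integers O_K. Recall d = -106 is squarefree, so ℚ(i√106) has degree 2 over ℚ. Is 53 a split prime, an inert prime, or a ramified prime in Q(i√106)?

p ramifies

Since -106 ≢ 1 mod 4, the ring of integers is ℤ[√-106] with discriminant 4·(-106) = -424.
disc(K) = -424 = 53·(-8), so p = 53 is ramified.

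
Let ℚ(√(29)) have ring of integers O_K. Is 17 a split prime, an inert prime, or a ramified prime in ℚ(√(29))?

17 remains inert

d = 29 ≡ 1 (mod 4), so O_K = ℤ[(1+√29)/2] and disc(K) = d = 29.
Since gcd(17, 29) = 1 the prime 17 does not ramify.
Compute (29/17) via Euler: 12^((17-1)/2) mod 17 = 16, so (29/17) = -1.
Legendre symbol -1 ⇒ 17 is inert.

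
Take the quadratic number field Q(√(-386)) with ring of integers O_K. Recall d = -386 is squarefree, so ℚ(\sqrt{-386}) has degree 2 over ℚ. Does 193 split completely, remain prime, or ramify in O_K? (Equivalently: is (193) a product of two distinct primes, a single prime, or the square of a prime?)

Since -386 ≢ 1 mod 4, the ring of integers is ℤ[√-386] with discriminant 4·(-386) = -1544.
193 divides disc(K) = -1544, so 193 ramifies.

193 is ramified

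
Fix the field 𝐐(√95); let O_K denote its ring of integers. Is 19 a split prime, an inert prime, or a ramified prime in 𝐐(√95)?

ramifies in O_K

d = 95 ≡ 3 (mod 4), so O_K = ℤ[√95] and disc(K) = 4d = 380.
19 divides disc(K) = 380, so 19 ramifies.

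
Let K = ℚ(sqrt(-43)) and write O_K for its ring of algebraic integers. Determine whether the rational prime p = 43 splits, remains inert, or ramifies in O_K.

d = -43 ≡ 1 (mod 4), so O_K = ℤ[(1+√-43)/2] and disc(K) = d = -43.
Ramification test: 43 | -43. The prime 43 ramifies in K.

43 is ramified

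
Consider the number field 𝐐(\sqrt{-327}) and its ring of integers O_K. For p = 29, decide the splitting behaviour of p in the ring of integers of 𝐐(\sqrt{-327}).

Since -327 ≡ 1 mod 4, the ring of integers is ℤ[(1+√-327)/2] with discriminant -327.
Since gcd(29, -327) = 1 the prime 29 does not ramify.
Legendre symbol by Euler's criterion: (-327/29) ≡ (-327)^14 ≡ 28 (mod 29), i.e. (-327/29) = -1.
(-327/29) = -1, so 29 is inert.

remains prime (inert)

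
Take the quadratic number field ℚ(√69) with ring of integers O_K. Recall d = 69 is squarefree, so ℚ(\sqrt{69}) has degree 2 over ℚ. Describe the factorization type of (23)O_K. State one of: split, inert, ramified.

p ramifies

69 mod 4 = 1, hence disc K = 69 and O_K = ℤ[(1+√69)/2].
Ramification test: 23 | 69. The prime 23 ramifies in K.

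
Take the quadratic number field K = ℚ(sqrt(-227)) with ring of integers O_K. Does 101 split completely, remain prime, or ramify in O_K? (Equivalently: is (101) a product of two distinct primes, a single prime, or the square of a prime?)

Since -227 ≡ 1 mod 4, the ring of integers is ℤ[(1+√-227)/2] with discriminant -227.
Since gcd(101, -227) = 1 the prime 101 does not ramify.
Compute (-227/101) via Euler: 76^((101-1)/2) mod 101 = 1, so (-227/101) = 1.
(-227/101) = 1, so 101 splits.

split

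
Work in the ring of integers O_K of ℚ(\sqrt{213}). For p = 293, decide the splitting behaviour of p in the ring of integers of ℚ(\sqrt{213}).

inert

213 mod 4 = 1, hence disc K = 213 and O_K = ℤ[(1+√213)/2].
disc(K) = 213 is not divisible by 293; 293 is unramified.
Legendre symbol by Euler's criterion: (213/293) ≡ 213^146 ≡ 292 (mod 293), i.e. (213/293) = -1.
d is a non-residue mod p, hence 293 remains inert in O_K.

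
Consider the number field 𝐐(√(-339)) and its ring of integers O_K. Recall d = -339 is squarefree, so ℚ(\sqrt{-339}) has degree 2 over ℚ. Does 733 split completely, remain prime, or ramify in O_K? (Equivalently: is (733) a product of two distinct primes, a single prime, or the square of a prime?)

Since -339 ≡ 1 mod 4, the ring of integers is ℤ[(1+√-339)/2] with discriminant -339.
disc(K) = -339 is not divisible by 733; 733 is unramified.
Legendre symbol by Euler's criterion: (-339/733) ≡ (-339)^366 ≡ 732 (mod 733), i.e. (-339/733) = -1.
Legendre symbol -1 ⇒ 733 is inert.

inert — (733) stays prime in O_K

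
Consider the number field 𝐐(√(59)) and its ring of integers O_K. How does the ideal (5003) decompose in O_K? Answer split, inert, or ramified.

split — (5003) = 𝔭₁𝔭₂ with 𝔭₁ ≠ 𝔭₂

d = 59 ≡ 3 (mod 4), so O_K = ℤ[√59] and disc(K) = 4d = 236.
5003 ∤ 236, so 5003 is unramified.
(59/5003) = 59^2501 mod 5003 = 1, giving Legendre symbol 1.
d is a quadratic residue mod p, hence 5003 splits in O_K.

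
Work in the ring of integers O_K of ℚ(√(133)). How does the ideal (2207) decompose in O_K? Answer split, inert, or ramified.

p is inert

133 mod 4 = 1, hence disc K = 133 and O_K = ℤ[(1+√133)/2].
Since gcd(2207, 133) = 1 the prime 2207 does not ramify.
(133/2207) = 133^1103 mod 2207 = 2206, giving Legendre symbol -1.
d is a non-residue mod p, hence 2207 remains inert in O_K.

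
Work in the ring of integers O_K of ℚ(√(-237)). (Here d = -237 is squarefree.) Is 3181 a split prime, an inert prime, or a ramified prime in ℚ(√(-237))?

3181 splits in O_K

d = -237 ≡ 3 (mod 4), so O_K = ℤ[√-237] and disc(K) = 4d = -948.
disc(K) = -948 is not divisible by 3181; 3181 is unramified.
Legendre symbol by Euler's criterion: (-237/3181) ≡ (-237)^1590 ≡ 1 (mod 3181), i.e. (-237/3181) = 1.
(-237/3181) = 1, so 3181 splits.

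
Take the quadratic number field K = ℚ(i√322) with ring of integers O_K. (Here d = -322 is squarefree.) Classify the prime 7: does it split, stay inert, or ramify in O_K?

d = -322 ≡ 2 (mod 4), so O_K = ℤ[√-322] and disc(K) = 4d = -1288.
7 divides disc(K) = -1288, so 7 ramifies.

p ramifies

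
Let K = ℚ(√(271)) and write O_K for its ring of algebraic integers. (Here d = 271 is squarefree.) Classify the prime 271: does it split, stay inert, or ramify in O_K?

d = 271 ≡ 3 (mod 4), so O_K = ℤ[√271] and disc(K) = 4d = 1084.
Ramification test: 271 | 1084. The prime 271 ramifies in K.

271 is ramified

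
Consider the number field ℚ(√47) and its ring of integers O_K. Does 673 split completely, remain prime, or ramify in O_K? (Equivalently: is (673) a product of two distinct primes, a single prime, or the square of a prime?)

Since 47 ≢ 1 mod 4, the ring of integers is ℤ[√47] with discriminant 4·47 = 188.
disc(K) = 188 is not divisible by 673; 673 is unramified.
Euler's criterion: 47^336 mod 673 = 672. Thus (47|673) = -1.
Legendre symbol -1 ⇒ 673 is inert.

remains prime (inert)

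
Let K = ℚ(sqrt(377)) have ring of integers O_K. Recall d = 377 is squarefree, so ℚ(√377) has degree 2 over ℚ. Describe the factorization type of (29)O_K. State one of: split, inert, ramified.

d = 377 ≡ 1 (mod 4), so O_K = ℤ[(1+√377)/2] and disc(K) = d = 377.
29 divides disc(K) = 377, so 29 ramifies.

p ramifies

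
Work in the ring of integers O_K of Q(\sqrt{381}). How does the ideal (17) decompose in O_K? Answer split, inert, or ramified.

Since 381 ≡ 1 mod 4, the ring of integers is ℤ[(1+√381)/2] with discriminant 381.
17 ∤ 381, so 17 is unramified.
Legendre symbol by Euler's criterion: (381/17) ≡ 381^8 ≡ 16 (mod 17), i.e. (381/17) = -1.
(381/17) = -1, so 17 is inert.

p is inert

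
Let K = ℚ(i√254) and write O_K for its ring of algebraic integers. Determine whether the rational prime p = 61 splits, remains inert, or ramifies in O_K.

Since -254 ≢ 1 mod 4, the ring of integers is ℤ[√-254] with discriminant 4·(-254) = -1016.
61 ∤ -1016, so 61 is unramified.
(-254/61) = 51^30 mod 61 = 60, giving Legendre symbol -1.
Legendre symbol -1 ⇒ 61 is inert.

61 remains inert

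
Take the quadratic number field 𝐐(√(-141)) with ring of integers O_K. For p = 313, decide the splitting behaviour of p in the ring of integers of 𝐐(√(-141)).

remains prime (inert)

Since -141 ≢ 1 mod 4, the ring of integers is ℤ[√-141] with discriminant 4·(-141) = -564.
disc(K) = -564 is not divisible by 313; 313 is unramified.
(-141/313) = 172^156 mod 313 = 312, giving Legendre symbol -1.
Legendre symbol -1 ⇒ 313 is inert.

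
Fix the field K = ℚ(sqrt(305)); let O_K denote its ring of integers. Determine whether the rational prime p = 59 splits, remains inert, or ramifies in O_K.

59 remains inert

d = 305 ≡ 1 (mod 4), so O_K = ℤ[(1+√305)/2] and disc(K) = d = 305.
59 ∤ 305, so 59 is unramified.
Compute (305/59) via Euler: 10^((59-1)/2) mod 59 = 58, so (305/59) = -1.
d is a non-residue mod p, hence 59 remains inert in O_K.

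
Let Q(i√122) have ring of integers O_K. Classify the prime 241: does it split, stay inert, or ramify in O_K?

split — (241) = 𝔭₁𝔭₂ with 𝔭₁ ≠ 𝔭₂

-122 mod 4 = 2, hence disc K = 4·(-122) = -488 and O_K = ℤ[√-122].
241 ∤ -488, so 241 is unramified.
Compute (-122/241) via Euler: 119^((241-1)/2) mod 241 = 1, so (-122/241) = 1.
(-122/241) = 1, so 241 splits.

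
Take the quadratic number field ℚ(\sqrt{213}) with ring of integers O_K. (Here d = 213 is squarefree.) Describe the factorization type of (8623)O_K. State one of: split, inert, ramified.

Since 213 ≡ 1 mod 4, the ring of integers is ℤ[(1+√213)/2] with discriminant 213.
8623 ∤ 213, so 8623 is unramified.
Compute (213/8623) via Euler: 213^((8623-1)/2) mod 8623 = 1, so (213/8623) = 1.
d is a quadratic residue mod p, hence 8623 splits in O_K.

8623 splits in O_K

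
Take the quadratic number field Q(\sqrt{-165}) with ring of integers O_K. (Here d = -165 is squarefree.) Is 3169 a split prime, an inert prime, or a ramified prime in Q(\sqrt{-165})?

Since -165 ≢ 1 mod 4, the ring of integers is ℤ[√-165] with discriminant 4·(-165) = -660.
3169 ∤ -660, so 3169 is unramified.
(-165/3169) = 3004^1584 mod 3169 = 1, giving Legendre symbol 1.
d is a quadratic residue mod p, hence 3169 splits in O_K.

split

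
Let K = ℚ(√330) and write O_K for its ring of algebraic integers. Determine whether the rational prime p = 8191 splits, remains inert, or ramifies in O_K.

inert — (8191) stays prime in O_K

Since 330 ≢ 1 mod 4, the ring of integers is ℤ[√330] with discriminant 4·330 = 1320.
disc(K) = 1320 is not divisible by 8191; 8191 is unramified.
Euler's criterion: 330^4095 mod 8191 = 8190. Thus (330|8191) = -1.
d is a non-residue mod p, hence 8191 remains inert in O_K.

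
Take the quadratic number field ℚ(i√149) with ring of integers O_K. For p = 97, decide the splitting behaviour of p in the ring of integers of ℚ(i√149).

-149 mod 4 = 3, hence disc K = 4·(-149) = -596 and O_K = ℤ[√-149].
disc(K) = -596 is not divisible by 97; 97 is unramified.
Euler's criterion: (-149)^48 mod 97 = 96. Thus (-149|97) = -1.
Legendre symbol -1 ⇒ 97 is inert.

97 remains inert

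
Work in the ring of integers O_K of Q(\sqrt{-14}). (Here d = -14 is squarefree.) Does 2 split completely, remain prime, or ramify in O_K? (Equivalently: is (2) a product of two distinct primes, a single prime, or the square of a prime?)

ramifies in O_K

-14 mod 4 = 2, hence disc K = 4·(-14) = -56 and O_K = ℤ[√-14].
Ramification test: 2 | -56. The prime 2 ramifies in K.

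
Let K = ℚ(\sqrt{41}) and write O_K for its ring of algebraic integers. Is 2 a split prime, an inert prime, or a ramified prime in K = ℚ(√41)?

Since 41 ≡ 1 mod 4, the ring of integers is ℤ[(1+√41)/2] with discriminant 41.
2 ∤ 41, so 2 is unramified.
For p = 2 with d ≡ 1 (mod 4): d mod 8 = 1, so 2 splits.

split — (2) = 𝔭₁𝔭₂ with 𝔭₁ ≠ 𝔭₂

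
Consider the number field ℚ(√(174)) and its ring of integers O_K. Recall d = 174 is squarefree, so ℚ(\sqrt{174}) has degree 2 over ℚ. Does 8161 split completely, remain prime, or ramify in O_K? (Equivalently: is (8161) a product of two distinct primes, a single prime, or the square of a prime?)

inert — (8161) stays prime in O_K

d = 174 ≡ 2 (mod 4), so O_K = ℤ[√174] and disc(K) = 4d = 696.
Since gcd(8161, 696) = 1 the prime 8161 does not ramify.
Euler's criterion: 174^4080 mod 8161 = 8160. Thus (174|8161) = -1.
Legendre symbol -1 ⇒ 8161 is inert.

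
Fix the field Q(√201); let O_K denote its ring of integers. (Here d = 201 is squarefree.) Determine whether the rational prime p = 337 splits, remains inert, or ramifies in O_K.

d = 201 ≡ 1 (mod 4), so O_K = ℤ[(1+√201)/2] and disc(K) = d = 201.
disc(K) = 201 is not divisible by 337; 337 is unramified.
Legendre symbol by Euler's criterion: (201/337) ≡ 201^168 ≡ 336 (mod 337), i.e. (201/337) = -1.
Legendre symbol -1 ⇒ 337 is inert.

remains prime (inert)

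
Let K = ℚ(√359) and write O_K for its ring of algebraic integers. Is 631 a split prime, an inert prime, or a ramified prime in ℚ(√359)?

Since 359 ≢ 1 mod 4, the ring of integers is ℤ[√359] with discriminant 4·359 = 1436.
disc(K) = 1436 is not divisible by 631; 631 is unramified.
Euler's criterion: 359^315 mod 631 = 630. Thus (359|631) = -1.
d is a non-residue mod p, hence 631 remains inert in O_K.

p is inert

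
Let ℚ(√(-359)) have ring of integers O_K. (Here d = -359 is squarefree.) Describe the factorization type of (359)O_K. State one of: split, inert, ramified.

-359 mod 4 = 1, hence disc K = -359 and O_K = ℤ[(1+√-359)/2].
disc(K) = -359 = 359·(-1), so p = 359 is ramified.

ramified — (359) = 𝔭²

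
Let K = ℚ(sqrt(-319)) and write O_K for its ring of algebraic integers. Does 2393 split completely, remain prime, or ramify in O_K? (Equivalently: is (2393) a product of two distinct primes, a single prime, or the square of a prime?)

split — (2393) = 𝔭₁𝔭₂ with 𝔭₁ ≠ 𝔭₂

Since -319 ≡ 1 mod 4, the ring of integers is ℤ[(1+√-319)/2] with discriminant -319.
Since gcd(2393, -319) = 1 the prime 2393 does not ramify.
Legendre symbol by Euler's criterion: (-319/2393) ≡ (-319)^1196 ≡ 1 (mod 2393), i.e. (-319/2393) = 1.
(-319/2393) = 1, so 2393 splits.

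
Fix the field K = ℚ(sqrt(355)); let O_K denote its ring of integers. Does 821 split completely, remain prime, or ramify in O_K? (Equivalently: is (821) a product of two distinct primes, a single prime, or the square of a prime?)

d = 355 ≡ 3 (mod 4), so O_K = ℤ[√355] and disc(K) = 4d = 1420.
disc(K) = 1420 is not divisible by 821; 821 is unramified.
Legendre symbol by Euler's criterion: (355/821) ≡ 355^410 ≡ 1 (mod 821), i.e. (355/821) = 1.
Legendre symbol 1 ⇒ 821 is split.

821 splits in O_K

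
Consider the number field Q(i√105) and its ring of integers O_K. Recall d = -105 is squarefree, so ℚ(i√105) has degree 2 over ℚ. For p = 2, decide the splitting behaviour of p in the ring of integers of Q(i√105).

-105 mod 4 = 3, hence disc K = 4·(-105) = -420 and O_K = ℤ[√-105].
Ramification test: 2 | -420. The prime 2 ramifies in K.

ramifies in O_K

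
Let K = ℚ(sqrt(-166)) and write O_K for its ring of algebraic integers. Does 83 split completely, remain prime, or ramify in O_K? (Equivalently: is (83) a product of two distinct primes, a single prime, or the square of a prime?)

ramified — (83) = 𝔭²

Since -166 ≢ 1 mod 4, the ring of integers is ℤ[√-166] with discriminant 4·(-166) = -664.
disc(K) = -664 = 83·(-8), so p = 83 is ramified.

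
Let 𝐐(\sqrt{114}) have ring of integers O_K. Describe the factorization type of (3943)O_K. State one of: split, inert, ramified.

p is inert

114 mod 4 = 2, hence disc K = 4·114 = 456 and O_K = ℤ[√114].
Since gcd(3943, 456) = 1 the prime 3943 does not ramify.
(114/3943) = 114^1971 mod 3943 = 3942, giving Legendre symbol -1.
(114/3943) = -1, so 3943 is inert.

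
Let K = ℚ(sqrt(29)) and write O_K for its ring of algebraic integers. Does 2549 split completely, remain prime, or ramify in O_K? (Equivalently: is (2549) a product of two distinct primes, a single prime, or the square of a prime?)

inert

29 mod 4 = 1, hence disc K = 29 and O_K = ℤ[(1+√29)/2].
2549 ∤ 29, so 2549 is unramified.
Euler's criterion: 29^1274 mod 2549 = 2548. Thus (29|2549) = -1.
(29/2549) = -1, so 2549 is inert.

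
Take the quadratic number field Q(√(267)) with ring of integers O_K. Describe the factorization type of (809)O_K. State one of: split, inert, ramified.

remains prime (inert)

Since 267 ≢ 1 mod 4, the ring of integers is ℤ[√267] with discriminant 4·267 = 1068.
Since gcd(809, 1068) = 1 the prime 809 does not ramify.
Legendre symbol by Euler's criterion: (267/809) ≡ 267^404 ≡ 808 (mod 809), i.e. (267/809) = -1.
d is a non-residue mod p, hence 809 remains inert in O_K.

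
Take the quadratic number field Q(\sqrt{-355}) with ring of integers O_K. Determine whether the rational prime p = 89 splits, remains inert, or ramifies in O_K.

-355 mod 4 = 1, hence disc K = -355 and O_K = ℤ[(1+√-355)/2].
Since gcd(89, -355) = 1 the prime 89 does not ramify.
Compute (-355/89) via Euler: 1^((89-1)/2) mod 89 = 1, so (-355/89) = 1.
(-355/89) = 1, so 89 splits.

89 splits in O_K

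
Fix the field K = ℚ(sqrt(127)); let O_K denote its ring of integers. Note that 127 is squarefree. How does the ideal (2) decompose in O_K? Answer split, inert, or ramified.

Since 127 ≢ 1 mod 4, the ring of integers is ℤ[√127] with discriminant 4·127 = 508.
2 divides disc(K) = 508, so 2 ramifies.

ramified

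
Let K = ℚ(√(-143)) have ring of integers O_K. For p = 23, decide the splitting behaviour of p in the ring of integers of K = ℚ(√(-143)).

splits completely

d = -143 ≡ 1 (mod 4), so O_K = ℤ[(1+√-143)/2] and disc(K) = d = -143.
disc(K) = -143 is not divisible by 23; 23 is unramified.
Compute (-143/23) via Euler: 18^((23-1)/2) mod 23 = 1, so (-143/23) = 1.
(-143/23) = 1, so 23 splits.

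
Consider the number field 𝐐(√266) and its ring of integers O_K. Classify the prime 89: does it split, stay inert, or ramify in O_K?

Since 266 ≢ 1 mod 4, the ring of integers is ℤ[√266] with discriminant 4·266 = 1064.
89 ∤ 1064, so 89 is unramified.
Legendre symbol by Euler's criterion: (266/89) ≡ 266^44 ≡ 1 (mod 89), i.e. (266/89) = 1.
d is a quadratic residue mod p, hence 89 splits in O_K.

split — (89) = 𝔭₁𝔭₂ with 𝔭₁ ≠ 𝔭₂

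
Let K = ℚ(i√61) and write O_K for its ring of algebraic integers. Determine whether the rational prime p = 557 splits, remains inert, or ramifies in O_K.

d = -61 ≡ 3 (mod 4), so O_K = ℤ[√-61] and disc(K) = 4d = -244.
Since gcd(557, -244) = 1 the prime 557 does not ramify.
Euler's criterion: (-61)^278 mod 557 = 556. Thus (-61|557) = -1.
Legendre symbol -1 ⇒ 557 is inert.

p is inert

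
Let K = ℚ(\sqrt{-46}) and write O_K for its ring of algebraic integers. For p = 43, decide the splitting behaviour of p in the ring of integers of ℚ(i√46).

split

-46 mod 4 = 2, hence disc K = 4·(-46) = -184 and O_K = ℤ[√-46].
43 ∤ -184, so 43 is unramified.
Euler's criterion: (-46)^21 mod 43 = 1. Thus (-46|43) = 1.
d is a quadratic residue mod p, hence 43 splits in O_K.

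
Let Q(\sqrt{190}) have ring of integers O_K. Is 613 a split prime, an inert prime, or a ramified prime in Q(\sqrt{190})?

Since 190 ≢ 1 mod 4, the ring of integers is ℤ[√190] with discriminant 4·190 = 760.
disc(K) = 760 is not divisible by 613; 613 is unramified.
Euler's criterion: 190^306 mod 613 = 1. Thus (190|613) = 1.
d is a quadratic residue mod p, hence 613 splits in O_K.

splits completely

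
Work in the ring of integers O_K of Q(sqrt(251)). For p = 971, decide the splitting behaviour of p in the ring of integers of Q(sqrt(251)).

d = 251 ≡ 3 (mod 4), so O_K = ℤ[√251] and disc(K) = 4d = 1004.
disc(K) = 1004 is not divisible by 971; 971 is unramified.
Legendre symbol by Euler's criterion: (251/971) ≡ 251^485 ≡ 970 (mod 971), i.e. (251/971) = -1.
d is a non-residue mod p, hence 971 remains inert in O_K.

inert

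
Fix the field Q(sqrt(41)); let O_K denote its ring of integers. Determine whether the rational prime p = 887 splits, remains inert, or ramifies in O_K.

Since 41 ≡ 1 mod 4, the ring of integers is ℤ[(1+√41)/2] with discriminant 41.
disc(K) = 41 is not divisible by 887; 887 is unramified.
Legendre symbol by Euler's criterion: (41/887) ≡ 41^443 ≡ 886 (mod 887), i.e. (41/887) = -1.
(41/887) = -1, so 887 is inert.

inert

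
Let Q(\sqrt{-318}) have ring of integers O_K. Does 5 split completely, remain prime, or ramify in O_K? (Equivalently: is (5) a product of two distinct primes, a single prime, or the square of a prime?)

Since -318 ≢ 1 mod 4, the ring of integers is ℤ[√-318] with discriminant 4·(-318) = -1272.
Since gcd(5, -1272) = 1 the prime 5 does not ramify.
Compute (-318/5) via Euler: 2^((5-1)/2) mod 5 = 4, so (-318/5) = -1.
d is a non-residue mod p, hence 5 remains inert in O_K.

inert — (5) stays prime in O_K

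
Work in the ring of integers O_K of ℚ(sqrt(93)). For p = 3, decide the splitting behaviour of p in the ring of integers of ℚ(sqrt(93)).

p ramifies

d = 93 ≡ 1 (mod 4), so O_K = ℤ[(1+√93)/2] and disc(K) = d = 93.
3 divides disc(K) = 93, so 3 ramifies.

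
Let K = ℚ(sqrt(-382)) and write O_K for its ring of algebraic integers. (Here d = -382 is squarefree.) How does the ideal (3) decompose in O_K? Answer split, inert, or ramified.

Since -382 ≢ 1 mod 4, the ring of integers is ℤ[√-382] with discriminant 4·(-382) = -1528.
3 ∤ -1528, so 3 is unramified.
Euler's criterion: (-382)^1 mod 3 = 2. Thus (-382|3) = -1.
d is a non-residue mod p, hence 3 remains inert in O_K.

remains prime (inert)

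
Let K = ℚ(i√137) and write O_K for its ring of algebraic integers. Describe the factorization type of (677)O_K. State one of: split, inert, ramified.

-137 mod 4 = 3, hence disc K = 4·(-137) = -548 and O_K = ℤ[√-137].
677 ∤ -548, so 677 is unramified.
Euler's criterion: (-137)^338 mod 677 = 1. Thus (-137|677) = 1.
(-137/677) = 1, so 677 splits.

p splits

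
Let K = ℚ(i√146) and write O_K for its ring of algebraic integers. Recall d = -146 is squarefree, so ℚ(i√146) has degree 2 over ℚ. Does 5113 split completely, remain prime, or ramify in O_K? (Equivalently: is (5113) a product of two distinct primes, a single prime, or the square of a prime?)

p splits

-146 mod 4 = 2, hence disc K = 4·(-146) = -584 and O_K = ℤ[√-146].
disc(K) = -584 is not divisible by 5113; 5113 is unramified.
Compute (-146/5113) via Euler: 4967^((5113-1)/2) mod 5113 = 1, so (-146/5113) = 1.
d is a quadratic residue mod p, hence 5113 splits in O_K.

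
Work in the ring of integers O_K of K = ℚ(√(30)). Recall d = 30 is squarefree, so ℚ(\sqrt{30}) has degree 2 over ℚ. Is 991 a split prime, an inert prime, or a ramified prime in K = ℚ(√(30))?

inert

Since 30 ≢ 1 mod 4, the ring of integers is ℤ[√30] with discriminant 4·30 = 120.
991 ∤ 120, so 991 is unramified.
(30/991) = 30^495 mod 991 = 990, giving Legendre symbol -1.
(30/991) = -1, so 991 is inert.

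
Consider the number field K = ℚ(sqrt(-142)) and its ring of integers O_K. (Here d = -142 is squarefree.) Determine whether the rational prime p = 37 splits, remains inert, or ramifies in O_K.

Since -142 ≢ 1 mod 4, the ring of integers is ℤ[√-142] with discriminant 4·(-142) = -568.
Since gcd(37, -568) = 1 the prime 37 does not ramify.
Legendre symbol by Euler's criterion: (-142/37) ≡ (-142)^18 ≡ 36 (mod 37), i.e. (-142/37) = -1.
d is a non-residue mod p, hence 37 remains inert in O_K.

p is inert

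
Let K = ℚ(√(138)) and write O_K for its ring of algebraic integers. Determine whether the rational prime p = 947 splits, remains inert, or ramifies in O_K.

Since 138 ≢ 1 mod 4, the ring of integers is ℤ[√138] with discriminant 4·138 = 552.
disc(K) = 552 is not divisible by 947; 947 is unramified.
(138/947) = 138^473 mod 947 = 1, giving Legendre symbol 1.
Legendre symbol 1 ⇒ 947 is split.

split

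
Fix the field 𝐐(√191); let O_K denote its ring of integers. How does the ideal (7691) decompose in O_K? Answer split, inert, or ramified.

p is inert

d = 191 ≡ 3 (mod 4), so O_K = ℤ[√191] and disc(K) = 4d = 764.
disc(K) = 764 is not divisible by 7691; 7691 is unramified.
(191/7691) = 191^3845 mod 7691 = 7690, giving Legendre symbol -1.
Legendre symbol -1 ⇒ 7691 is inert.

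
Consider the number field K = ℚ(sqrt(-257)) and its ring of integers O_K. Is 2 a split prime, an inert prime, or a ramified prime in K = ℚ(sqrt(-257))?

Since -257 ≢ 1 mod 4, the ring of integers is ℤ[√-257] with discriminant 4·(-257) = -1028.
disc(K) = -1028 = 2·(-514), so p = 2 is ramified.

ramifies in O_K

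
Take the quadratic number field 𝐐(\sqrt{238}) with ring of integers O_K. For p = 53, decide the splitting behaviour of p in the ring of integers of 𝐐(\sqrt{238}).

remains prime (inert)

Since 238 ≢ 1 mod 4, the ring of integers is ℤ[√238] with discriminant 4·238 = 952.
disc(K) = 952 is not divisible by 53; 53 is unramified.
Legendre symbol by Euler's criterion: (238/53) ≡ 238^26 ≡ 52 (mod 53), i.e. (238/53) = -1.
Legendre symbol -1 ⇒ 53 is inert.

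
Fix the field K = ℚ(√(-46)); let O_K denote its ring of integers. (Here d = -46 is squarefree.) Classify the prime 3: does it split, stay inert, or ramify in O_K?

d = -46 ≡ 2 (mod 4), so O_K = ℤ[√-46] and disc(K) = 4d = -184.
3 ∤ -184, so 3 is unramified.
Compute (-46/3) via Euler: 2^((3-1)/2) mod 3 = 2, so (-46/3) = -1.
d is a non-residue mod p, hence 3 remains inert in O_K.

3 remains inert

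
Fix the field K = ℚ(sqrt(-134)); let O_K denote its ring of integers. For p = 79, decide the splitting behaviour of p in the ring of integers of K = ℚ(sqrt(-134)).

inert

d = -134 ≡ 2 (mod 4), so O_K = ℤ[√-134] and disc(K) = 4d = -536.
79 ∤ -536, so 79 is unramified.
Euler's criterion: (-134)^39 mod 79 = 78. Thus (-134|79) = -1.
d is a non-residue mod p, hence 79 remains inert in O_K.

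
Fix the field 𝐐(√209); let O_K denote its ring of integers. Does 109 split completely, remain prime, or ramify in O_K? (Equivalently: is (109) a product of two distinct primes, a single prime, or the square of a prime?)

Since 209 ≡ 1 mod 4, the ring of integers is ℤ[(1+√209)/2] with discriminant 209.
disc(K) = 209 is not divisible by 109; 109 is unramified.
Compute (209/109) via Euler: 100^((109-1)/2) mod 109 = 1, so (209/109) = 1.
(209/109) = 1, so 109 splits.

split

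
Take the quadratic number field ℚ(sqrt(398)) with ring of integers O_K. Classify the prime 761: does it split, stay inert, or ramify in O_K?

761 remains inert

398 mod 4 = 2, hence disc K = 4·398 = 1592 and O_K = ℤ[√398].
disc(K) = 1592 is not divisible by 761; 761 is unramified.
(398/761) = 398^380 mod 761 = 760, giving Legendre symbol -1.
(398/761) = -1, so 761 is inert.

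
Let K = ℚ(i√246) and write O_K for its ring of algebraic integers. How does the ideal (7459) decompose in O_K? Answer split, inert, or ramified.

7459 splits in O_K

d = -246 ≡ 2 (mod 4), so O_K = ℤ[√-246] and disc(K) = 4d = -984.
disc(K) = -984 is not divisible by 7459; 7459 is unramified.
Compute (-246/7459) via Euler: 7213^((7459-1)/2) mod 7459 = 1, so (-246/7459) = 1.
(-246/7459) = 1, so 7459 splits.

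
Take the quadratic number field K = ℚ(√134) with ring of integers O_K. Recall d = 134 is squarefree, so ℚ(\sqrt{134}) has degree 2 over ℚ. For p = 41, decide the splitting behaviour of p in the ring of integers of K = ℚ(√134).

134 mod 4 = 2, hence disc K = 4·134 = 536 and O_K = ℤ[√134].
Since gcd(41, 536) = 1 the prime 41 does not ramify.
Compute (134/41) via Euler: 11^((41-1)/2) mod 41 = 40, so (134/41) = -1.
d is a non-residue mod p, hence 41 remains inert in O_K.

remains prime (inert)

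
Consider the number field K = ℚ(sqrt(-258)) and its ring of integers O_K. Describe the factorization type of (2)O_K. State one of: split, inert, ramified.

2 is ramified

d = -258 ≡ 2 (mod 4), so O_K = ℤ[√-258] and disc(K) = 4d = -1032.
Ramification test: 2 | -1032. The prime 2 ramifies in K.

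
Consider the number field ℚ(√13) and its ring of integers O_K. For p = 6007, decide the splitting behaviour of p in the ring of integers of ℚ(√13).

6007 splits in O_K

Since 13 ≡ 1 mod 4, the ring of integers is ℤ[(1+√13)/2] with discriminant 13.
Since gcd(6007, 13) = 1 the prime 6007 does not ramify.
(13/6007) = 13^3003 mod 6007 = 1, giving Legendre symbol 1.
Legendre symbol 1 ⇒ 6007 is split.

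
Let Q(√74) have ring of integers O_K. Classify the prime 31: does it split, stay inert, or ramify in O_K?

inert — (31) stays prime in O_K

Since 74 ≢ 1 mod 4, the ring of integers is ℤ[√74] with discriminant 4·74 = 296.
Since gcd(31, 296) = 1 the prime 31 does not ramify.
Compute (74/31) via Euler: 12^((31-1)/2) mod 31 = 30, so (74/31) = -1.
Legendre symbol -1 ⇒ 31 is inert.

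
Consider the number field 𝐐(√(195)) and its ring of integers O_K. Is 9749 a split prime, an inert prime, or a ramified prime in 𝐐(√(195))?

d = 195 ≡ 3 (mod 4), so O_K = ℤ[√195] and disc(K) = 4d = 780.
disc(K) = 780 is not divisible by 9749; 9749 is unramified.
Legendre symbol by Euler's criterion: (195/9749) ≡ 195^4874 ≡ 9748 (mod 9749), i.e. (195/9749) = -1.
(195/9749) = -1, so 9749 is inert.

9749 remains inert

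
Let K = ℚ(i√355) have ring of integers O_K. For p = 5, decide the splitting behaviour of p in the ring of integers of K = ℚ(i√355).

p ramifies

Since -355 ≡ 1 mod 4, the ring of integers is ℤ[(1+√-355)/2] with discriminant -355.
Ramification test: 5 | -355. The prime 5 ramifies in K.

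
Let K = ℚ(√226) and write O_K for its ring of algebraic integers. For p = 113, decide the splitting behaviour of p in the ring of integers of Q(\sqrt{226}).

ramified — (113) = 𝔭²

d = 226 ≡ 2 (mod 4), so O_K = ℤ[√226] and disc(K) = 4d = 904.
disc(K) = 904 = 113·8, so p = 113 is ramified.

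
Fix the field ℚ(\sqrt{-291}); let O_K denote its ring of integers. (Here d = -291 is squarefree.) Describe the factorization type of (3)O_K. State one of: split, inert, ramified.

ramified

d = -291 ≡ 1 (mod 4), so O_K = ℤ[(1+√-291)/2] and disc(K) = d = -291.
Ramification test: 3 | -291. The prime 3 ramifies in K.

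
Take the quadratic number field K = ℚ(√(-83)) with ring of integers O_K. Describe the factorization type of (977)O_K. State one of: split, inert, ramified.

splits completely

-83 mod 4 = 1, hence disc K = -83 and O_K = ℤ[(1+√-83)/2].
disc(K) = -83 is not divisible by 977; 977 is unramified.
(-83/977) = 894^488 mod 977 = 1, giving Legendre symbol 1.
Legendre symbol 1 ⇒ 977 is split.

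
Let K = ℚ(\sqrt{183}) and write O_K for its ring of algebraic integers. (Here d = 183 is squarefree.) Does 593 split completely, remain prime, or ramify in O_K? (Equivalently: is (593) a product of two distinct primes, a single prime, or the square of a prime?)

593 splits in O_K

183 mod 4 = 3, hence disc K = 4·183 = 732 and O_K = ℤ[√183].
593 ∤ 732, so 593 is unramified.
Legendre symbol by Euler's criterion: (183/593) ≡ 183^296 ≡ 1 (mod 593), i.e. (183/593) = 1.
(183/593) = 1, so 593 splits.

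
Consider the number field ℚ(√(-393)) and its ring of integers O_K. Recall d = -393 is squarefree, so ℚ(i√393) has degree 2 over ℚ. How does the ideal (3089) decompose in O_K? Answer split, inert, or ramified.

d = -393 ≡ 3 (mod 4), so O_K = ℤ[√-393] and disc(K) = 4d = -1572.
3089 ∤ -1572, so 3089 is unramified.
Compute (-393/3089) via Euler: 2696^((3089-1)/2) mod 3089 = 1, so (-393/3089) = 1.
Legendre symbol 1 ⇒ 3089 is split.

split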